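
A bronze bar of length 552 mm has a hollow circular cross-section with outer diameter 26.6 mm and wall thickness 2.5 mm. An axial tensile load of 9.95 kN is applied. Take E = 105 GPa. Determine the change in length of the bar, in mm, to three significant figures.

0.276 mm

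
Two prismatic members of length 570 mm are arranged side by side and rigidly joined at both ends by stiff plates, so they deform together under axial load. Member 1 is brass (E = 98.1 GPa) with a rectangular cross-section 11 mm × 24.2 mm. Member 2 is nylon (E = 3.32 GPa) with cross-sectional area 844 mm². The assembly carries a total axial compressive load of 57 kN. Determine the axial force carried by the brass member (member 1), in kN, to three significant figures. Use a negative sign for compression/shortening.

-51.5 kN

A_1 = 266.2 mm².
Equal strain + equilibrium ⇒ each member carries load in proportion to AE: A₁E₁ = 26110000 N, A₂E₂ = 2802000 N, ΣAE = 28920000 N.
F₁ = P·A₁E₁/ΣAE = -57000·26110000/28920000 = -51480 N.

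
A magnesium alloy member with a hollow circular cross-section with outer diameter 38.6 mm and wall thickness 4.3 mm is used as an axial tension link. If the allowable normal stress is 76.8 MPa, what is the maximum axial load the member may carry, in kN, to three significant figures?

A = 463.4 mm².
P_max = σ_allow · A = 76.8 · 463.4 = 35590 N = 35.59 kN.

35.6 kN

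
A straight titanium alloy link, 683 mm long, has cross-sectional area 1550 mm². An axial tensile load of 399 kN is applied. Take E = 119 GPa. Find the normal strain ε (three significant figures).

σ = N/A = 257.4 MPa; ε = σ/E = 257.4/119000 = 2.163e-03.

0.00216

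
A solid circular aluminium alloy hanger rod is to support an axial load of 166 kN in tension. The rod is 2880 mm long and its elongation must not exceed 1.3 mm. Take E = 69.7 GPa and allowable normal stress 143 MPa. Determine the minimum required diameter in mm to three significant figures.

82.0 mm

Required area A ≥ P/σ_allow = 166000/143 = 1161 mm².
For a solid circular section, d ≥ √(4A/π) = 38.45 mm.
Elongation limit: A ≥ PL/(Eδ_allow) = 166000·2880/(69700·1.3) = 5276 mm² ⇒ d ≥ 81.96 mm.
The elongation limit governs.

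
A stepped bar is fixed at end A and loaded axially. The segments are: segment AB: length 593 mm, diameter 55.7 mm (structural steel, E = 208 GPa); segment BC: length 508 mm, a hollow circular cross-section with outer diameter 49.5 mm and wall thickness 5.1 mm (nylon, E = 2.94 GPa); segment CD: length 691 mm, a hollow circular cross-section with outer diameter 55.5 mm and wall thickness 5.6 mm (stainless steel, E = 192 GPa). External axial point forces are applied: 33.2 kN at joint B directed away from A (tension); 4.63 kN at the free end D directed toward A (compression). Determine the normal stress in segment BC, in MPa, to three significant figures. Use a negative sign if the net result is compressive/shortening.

Internal axial forces (sectioning from the free end, tension +): N_CD = -4.63 kN, N_BC = -4.63 kN, N_AB = 28.57 kN.
A_BC = 711.4 mm².
σ_BC = N_BC/A_BC = -4630/711.4 = -6.508 MPa.

-6.51 MPa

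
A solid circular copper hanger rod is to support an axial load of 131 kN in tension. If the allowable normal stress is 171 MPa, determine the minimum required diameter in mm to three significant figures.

Required area A ≥ P/σ_allow = 131000/171 = 766.1 mm².
For a solid circular section, d ≥ √(4A/π) = 31.23 mm.

31.2 mm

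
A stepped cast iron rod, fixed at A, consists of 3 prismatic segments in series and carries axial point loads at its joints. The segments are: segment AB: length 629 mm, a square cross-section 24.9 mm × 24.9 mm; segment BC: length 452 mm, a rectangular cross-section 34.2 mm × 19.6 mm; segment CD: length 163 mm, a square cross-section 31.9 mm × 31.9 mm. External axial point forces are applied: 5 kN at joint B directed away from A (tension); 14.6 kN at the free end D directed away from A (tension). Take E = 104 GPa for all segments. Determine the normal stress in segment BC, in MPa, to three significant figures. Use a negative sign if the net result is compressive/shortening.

Internal axial forces (sectioning from the free end, tension +): N_CD = 14.6 kN, N_BC = 14.6 kN, N_AB = 19.6 kN.
A_BC = 670.3 mm².
σ_BC = N_BC/A_BC = 14600/670.3 = 21.78 MPa.

21.8 MPa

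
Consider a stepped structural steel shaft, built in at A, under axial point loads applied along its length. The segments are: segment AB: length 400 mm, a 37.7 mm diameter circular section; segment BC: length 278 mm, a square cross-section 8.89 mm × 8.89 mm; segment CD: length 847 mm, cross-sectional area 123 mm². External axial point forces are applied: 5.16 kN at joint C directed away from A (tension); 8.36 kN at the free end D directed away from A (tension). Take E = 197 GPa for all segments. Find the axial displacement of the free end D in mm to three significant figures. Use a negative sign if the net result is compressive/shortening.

0.558 mm

Internal axial forces (sectioning from the free end, tension +): N_CD = 8.36 kN, N_BC = 13.52 kN, N_AB = 13.52 kN.
A_AB = 1116 mm².
A_BC = 79.03 mm².
δ_AB = 13520·400/(1116·197000) = 0.02459 mm
δ_BC = 13520·278/(79.03·197000) = 0.2414 mm
δ_CD = 8360·847/(123·197000) = 0.2922 mm
δ = Σδ_i = 0.5582 mm.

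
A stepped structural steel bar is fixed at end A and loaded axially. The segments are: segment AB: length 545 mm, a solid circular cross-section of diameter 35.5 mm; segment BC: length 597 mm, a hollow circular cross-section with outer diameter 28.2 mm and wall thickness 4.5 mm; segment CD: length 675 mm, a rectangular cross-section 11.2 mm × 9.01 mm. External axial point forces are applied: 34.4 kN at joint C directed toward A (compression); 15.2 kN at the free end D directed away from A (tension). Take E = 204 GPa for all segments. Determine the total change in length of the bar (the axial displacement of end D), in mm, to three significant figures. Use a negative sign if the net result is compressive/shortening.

0.279 mm

Internal axial forces (sectioning from the free end, tension +): N_CD = 15.2 kN, N_BC = -19.2 kN, N_AB = -19.2 kN.
A_AB = 989.8 mm².
A_BC = 335.1 mm².
A_CD = 100.9 mm².
δ_AB = -19200·545/(989.8·204000) = -0.05182 mm
δ_BC = -19200·597/(335.1·204000) = -0.1677 mm
δ_CD = 15200·675/(100.9·204000) = 0.4984 mm
δ = Σδ_i = 0.2789 mm.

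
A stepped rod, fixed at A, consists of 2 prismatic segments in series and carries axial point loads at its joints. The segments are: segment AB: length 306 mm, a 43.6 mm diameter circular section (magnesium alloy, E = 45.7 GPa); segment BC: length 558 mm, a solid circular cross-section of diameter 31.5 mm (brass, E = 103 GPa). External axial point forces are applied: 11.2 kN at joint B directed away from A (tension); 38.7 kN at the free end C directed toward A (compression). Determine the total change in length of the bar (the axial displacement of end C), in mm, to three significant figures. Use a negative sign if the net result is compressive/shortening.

Internal axial forces (sectioning from the free end, tension +): N_BC = -38.7 kN, N_AB = -27.5 kN.
A_AB = 1493 mm².
A_BC = 779.3 mm².
δ_AB = -27500·306/(1493·45700) = -0.1233 mm
δ_BC = -38700·558/(779.3·103000) = -0.269 mm
δ = Σδ_i = -0.3924 mm.

-0.392 mm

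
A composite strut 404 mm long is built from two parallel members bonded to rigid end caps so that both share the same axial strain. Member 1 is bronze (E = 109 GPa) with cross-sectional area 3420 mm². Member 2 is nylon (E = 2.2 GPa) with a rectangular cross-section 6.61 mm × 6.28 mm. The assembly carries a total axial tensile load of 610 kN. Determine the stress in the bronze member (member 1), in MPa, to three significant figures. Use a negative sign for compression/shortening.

178 MPa

A_2 = 41.51 mm².
Equal strain + equilibrium ⇒ each member carries load in proportion to AE: A₁E₁ = 372800000 N, A₂E₂ = 91320 N, ΣAE = 372900000 N.
σ₁ = P·E₁/ΣAE = 610000·109000/372900000 = 178.3 MPa.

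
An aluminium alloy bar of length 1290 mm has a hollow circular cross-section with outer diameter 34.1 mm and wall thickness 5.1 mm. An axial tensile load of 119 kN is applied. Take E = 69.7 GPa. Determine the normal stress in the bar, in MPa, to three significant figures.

A = 464.6 mm².
σ = N/A = 119000/464.6 = 256.1 MPa.

256 MPa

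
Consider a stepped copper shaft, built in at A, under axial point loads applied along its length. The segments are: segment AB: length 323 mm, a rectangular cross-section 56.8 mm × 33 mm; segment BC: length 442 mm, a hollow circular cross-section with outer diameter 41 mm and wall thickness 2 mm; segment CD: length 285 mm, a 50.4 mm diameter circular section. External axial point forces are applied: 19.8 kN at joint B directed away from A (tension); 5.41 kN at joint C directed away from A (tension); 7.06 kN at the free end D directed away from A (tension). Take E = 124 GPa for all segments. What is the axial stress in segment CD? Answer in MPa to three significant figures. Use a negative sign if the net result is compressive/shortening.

Internal axial forces (sectioning from the free end, tension +): N_CD = 7.06 kN, N_BC = 12.47 kN, N_AB = 32.27 kN.
A_CD = 1995 mm².
σ_CD = N_CD/A_CD = 7060/1995 = 3.539 MPa.

3.54 MPa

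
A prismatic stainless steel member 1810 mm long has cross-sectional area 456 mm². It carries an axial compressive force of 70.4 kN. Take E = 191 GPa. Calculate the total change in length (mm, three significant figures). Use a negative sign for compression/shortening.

-1.46 mm

δ_mech = NL/(AE) = -70400·1810/(456·191000) = -1.463 mm.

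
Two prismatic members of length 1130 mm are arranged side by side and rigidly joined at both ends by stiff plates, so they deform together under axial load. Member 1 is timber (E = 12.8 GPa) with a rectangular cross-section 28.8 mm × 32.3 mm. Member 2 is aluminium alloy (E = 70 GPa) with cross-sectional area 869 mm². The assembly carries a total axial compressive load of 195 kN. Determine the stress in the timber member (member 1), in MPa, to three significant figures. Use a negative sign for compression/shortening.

-34.3 MPa

A_1 = 930.2 mm².
Equal strain + equilibrium ⇒ each member carries load in proportion to AE: A₁E₁ = 11910000 N, A₂E₂ = 60830000 N, ΣAE = 72740000 N.
σ₁ = P·E₁/ΣAE = -195000·12800/72740000 = -34.32 MPa.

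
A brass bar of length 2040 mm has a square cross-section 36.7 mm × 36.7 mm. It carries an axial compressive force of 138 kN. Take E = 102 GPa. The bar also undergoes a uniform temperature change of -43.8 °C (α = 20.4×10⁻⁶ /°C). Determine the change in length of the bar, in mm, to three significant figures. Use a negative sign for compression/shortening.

A = 1347 mm².
δ_mech = NL/(AE) = -138000·2040/(1347·102000) = -2.049 mm.
δ_thermal = αLΔT = 20.4e-6·2040·-43.8 = -1.823 mm.
δ = δ_mech + δ_thermal = -3.872 mm.

-3.87 mm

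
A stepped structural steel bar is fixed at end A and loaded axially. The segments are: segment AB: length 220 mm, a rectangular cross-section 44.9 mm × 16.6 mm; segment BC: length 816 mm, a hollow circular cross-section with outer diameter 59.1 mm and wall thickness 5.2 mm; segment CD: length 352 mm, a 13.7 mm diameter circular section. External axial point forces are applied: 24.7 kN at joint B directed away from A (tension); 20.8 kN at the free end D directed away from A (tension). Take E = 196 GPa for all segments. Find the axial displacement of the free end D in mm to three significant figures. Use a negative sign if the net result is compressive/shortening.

0.420 mm

Internal axial forces (sectioning from the free end, tension +): N_CD = 20.8 kN, N_BC = 20.8 kN, N_AB = 45.5 kN.
A_AB = 745.3 mm².
A_BC = 880.5 mm².
A_CD = 147.4 mm².
δ_AB = 45500·220/(745.3·196000) = 0.06852 mm
δ_BC = 20800·816/(880.5·196000) = 0.09835 mm
δ_CD = 20800·352/(147.4·196000) = 0.2534 mm
δ = Σδ_i = 0.4203 mm.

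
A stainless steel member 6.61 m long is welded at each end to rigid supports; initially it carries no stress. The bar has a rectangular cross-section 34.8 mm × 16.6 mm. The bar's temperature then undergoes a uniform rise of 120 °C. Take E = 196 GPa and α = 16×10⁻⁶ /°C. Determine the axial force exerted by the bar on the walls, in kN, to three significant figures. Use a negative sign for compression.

-217 kN

Free thermal expansion αLΔT = 16e-6 · 6610 · 120 = 12.69 mm.
The walls impose strain ε = −(12.69)/6610 = -1.9200e-03; σ = Eε = 196000 · -1.9200e-03 = -376.3 MPa.
Wall reaction R = σ·A = -376.3·577.7 = -217400 N = -217.4 kN.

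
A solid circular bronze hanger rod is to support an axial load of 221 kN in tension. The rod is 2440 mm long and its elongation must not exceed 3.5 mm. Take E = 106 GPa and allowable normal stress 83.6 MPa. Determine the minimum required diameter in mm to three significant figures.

58.0 mm

Required area A ≥ P/σ_allow = 221000/83.6 = 2644 mm².
For a solid circular section, d ≥ √(4A/π) = 58.02 mm.
Elongation limit: A ≥ PL/(Eδ_allow) = 221000·2440/(106000·3.5) = 1453 mm² ⇒ d ≥ 43.02 mm.
The stress limit governs.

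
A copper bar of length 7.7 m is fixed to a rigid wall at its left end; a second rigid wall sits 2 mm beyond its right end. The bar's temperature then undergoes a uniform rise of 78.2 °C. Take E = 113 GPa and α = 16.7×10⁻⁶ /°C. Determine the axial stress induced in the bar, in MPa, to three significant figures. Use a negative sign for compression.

Free thermal expansion αLΔT = 16.7e-6 · 7700 · 78.2 = 10.06 mm.
The walls engage after the gap closes; constrained expansion = 10.06 − 2 = 8.056 mm.
The walls impose strain ε = −(8.056)/7700 = -1.0462e-03; σ = Eε = 113000 · -1.0462e-03 = -118.2 MPa.

-118 MPa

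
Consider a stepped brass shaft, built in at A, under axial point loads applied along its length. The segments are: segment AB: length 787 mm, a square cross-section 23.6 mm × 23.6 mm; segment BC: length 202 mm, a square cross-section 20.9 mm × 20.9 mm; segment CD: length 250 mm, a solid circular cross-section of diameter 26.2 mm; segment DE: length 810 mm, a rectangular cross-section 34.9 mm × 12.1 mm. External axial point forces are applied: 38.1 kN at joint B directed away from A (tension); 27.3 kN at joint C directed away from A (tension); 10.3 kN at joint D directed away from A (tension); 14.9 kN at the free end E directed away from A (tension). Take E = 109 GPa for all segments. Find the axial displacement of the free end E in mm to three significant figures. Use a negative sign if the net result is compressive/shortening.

1.77 mm

Internal axial forces (sectioning from the free end, tension +): N_DE = 14.9 kN, N_CD = 25.2 kN, N_BC = 52.5 kN, N_AB = 90.6 kN.
A_AB = 557 mm².
A_BC = 436.8 mm².
A_CD = 539.1 mm².
A_DE = 422.3 mm².
δ_AB = 90600·787/(557·109000) = 1.174 mm
δ_BC = 52500·202/(436.8·109000) = 0.2227 mm
δ_CD = 25200·250/(539.1·109000) = 0.1072 mm
δ_DE = 14900·810/(422.3·109000) = 0.2622 mm
δ = Σδ_i = 1.767 mm.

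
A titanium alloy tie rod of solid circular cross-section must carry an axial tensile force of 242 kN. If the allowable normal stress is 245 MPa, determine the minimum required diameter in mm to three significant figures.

35.5 mm

Required area A ≥ P/σ_allow = 242000/245 = 987.8 mm².
For a solid circular section, d ≥ √(4A/π) = 35.46 mm.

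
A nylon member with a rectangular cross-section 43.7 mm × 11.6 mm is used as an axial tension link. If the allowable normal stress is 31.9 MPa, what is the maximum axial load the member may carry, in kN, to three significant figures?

16.2 kN

A = 506.9 mm².
P_max = σ_allow · A = 31.9 · 506.9 = 16170 N = 16.17 kN.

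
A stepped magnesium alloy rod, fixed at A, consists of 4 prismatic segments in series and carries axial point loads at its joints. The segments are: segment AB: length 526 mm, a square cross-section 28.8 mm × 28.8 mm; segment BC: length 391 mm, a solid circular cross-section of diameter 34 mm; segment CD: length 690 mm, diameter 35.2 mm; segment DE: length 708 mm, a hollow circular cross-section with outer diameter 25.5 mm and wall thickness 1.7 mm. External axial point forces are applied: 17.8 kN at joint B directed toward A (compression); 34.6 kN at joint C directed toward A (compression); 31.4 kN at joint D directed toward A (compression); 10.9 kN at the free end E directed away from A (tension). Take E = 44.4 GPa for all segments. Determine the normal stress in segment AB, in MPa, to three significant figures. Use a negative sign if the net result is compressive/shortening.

-87.9 MPa

Internal axial forces (sectioning from the free end, tension +): N_DE = 10.9 kN, N_CD = -20.5 kN, N_BC = -55.1 kN, N_AB = -72.9 kN.
A_AB = 829.4 mm².
σ_AB = N_AB/A_AB = -72900/829.4 = -87.89 MPa.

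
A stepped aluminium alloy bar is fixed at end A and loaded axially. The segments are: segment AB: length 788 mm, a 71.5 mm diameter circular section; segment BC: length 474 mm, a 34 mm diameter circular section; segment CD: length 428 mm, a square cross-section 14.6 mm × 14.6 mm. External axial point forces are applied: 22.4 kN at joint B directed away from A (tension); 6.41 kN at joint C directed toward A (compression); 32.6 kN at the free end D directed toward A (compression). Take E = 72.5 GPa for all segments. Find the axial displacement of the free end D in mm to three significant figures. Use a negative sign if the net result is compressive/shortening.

-1.23 mm

Internal axial forces (sectioning from the free end, tension +): N_CD = -32.6 kN, N_BC = -39.01 kN, N_AB = -16.61 kN.
A_AB = 4015 mm².
A_BC = 907.9 mm².
A_CD = 213.2 mm².
δ_AB = -16610·788/(4015·72500) = -0.04496 mm
δ_BC = -39010·474/(907.9·72500) = -0.2809 mm
δ_CD = -32600·428/(213.2·72500) = -0.9029 mm
δ = Σδ_i = -1.229 mm.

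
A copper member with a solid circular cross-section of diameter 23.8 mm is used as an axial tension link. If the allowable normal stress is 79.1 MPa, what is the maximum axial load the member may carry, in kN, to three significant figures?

35.2 kN

A = 444.9 mm².
P_max = σ_allow · A = 79.1 · 444.9 = 35190 N = 35.19 kN.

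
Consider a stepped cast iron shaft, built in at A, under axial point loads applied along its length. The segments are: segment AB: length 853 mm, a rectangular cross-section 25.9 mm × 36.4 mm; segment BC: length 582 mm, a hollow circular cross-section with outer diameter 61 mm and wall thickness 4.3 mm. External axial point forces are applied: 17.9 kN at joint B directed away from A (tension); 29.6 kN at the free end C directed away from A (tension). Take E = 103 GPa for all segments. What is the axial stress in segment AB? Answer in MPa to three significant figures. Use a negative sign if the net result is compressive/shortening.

Internal axial forces (sectioning from the free end, tension +): N_BC = 29.6 kN, N_AB = 47.5 kN.
A_AB = 942.8 mm².
σ_AB = N_AB/A_AB = 47500/942.8 = 50.38 MPa.

50.4 MPa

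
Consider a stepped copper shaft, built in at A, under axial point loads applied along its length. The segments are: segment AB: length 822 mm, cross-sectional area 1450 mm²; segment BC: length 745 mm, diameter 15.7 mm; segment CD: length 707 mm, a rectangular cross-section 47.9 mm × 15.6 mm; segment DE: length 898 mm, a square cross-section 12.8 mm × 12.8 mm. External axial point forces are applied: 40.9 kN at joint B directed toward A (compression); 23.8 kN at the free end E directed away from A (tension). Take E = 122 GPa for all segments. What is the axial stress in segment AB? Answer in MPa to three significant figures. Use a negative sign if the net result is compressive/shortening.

Internal axial forces (sectioning from the free end, tension +): N_DE = 23.8 kN, N_CD = 23.8 kN, N_BC = 23.8 kN, N_AB = -17.1 kN.
σ_AB = N_AB/A_AB = -17100/1450 = -11.79 MPa.

-11.8 MPa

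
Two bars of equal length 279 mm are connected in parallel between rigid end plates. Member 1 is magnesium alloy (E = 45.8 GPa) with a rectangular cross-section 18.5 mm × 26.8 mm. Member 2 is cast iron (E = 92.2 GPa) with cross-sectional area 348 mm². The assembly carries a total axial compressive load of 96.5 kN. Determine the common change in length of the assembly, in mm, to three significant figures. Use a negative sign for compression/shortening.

-0.491 mm

A_1 = 495.8 mm².
Equal strain + equilibrium ⇒ each member carries load in proportion to AE: A₁E₁ = 22710000 N, A₂E₂ = 32090000 N, ΣAE = 54790000 N.
δ = PL/ΣAE = -96500·279/54790000 = -0.4914 mm.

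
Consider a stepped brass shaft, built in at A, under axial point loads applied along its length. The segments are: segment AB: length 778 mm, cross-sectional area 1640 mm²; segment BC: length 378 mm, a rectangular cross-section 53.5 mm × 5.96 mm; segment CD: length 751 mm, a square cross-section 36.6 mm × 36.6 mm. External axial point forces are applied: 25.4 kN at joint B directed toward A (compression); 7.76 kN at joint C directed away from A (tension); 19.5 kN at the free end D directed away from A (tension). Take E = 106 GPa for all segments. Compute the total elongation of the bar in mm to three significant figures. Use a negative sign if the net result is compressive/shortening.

Internal axial forces (sectioning from the free end, tension +): N_CD = 19.5 kN, N_BC = 27.26 kN, N_AB = 1.86 kN.
A_BC = 318.9 mm².
A_CD = 1340 mm².
δ_AB = 1860·778/(1640·106000) = 0.008324 mm
δ_BC = 27260·378/(318.9·106000) = 0.3049 mm
δ_CD = 19500·751/(1340·106000) = 0.1031 mm
δ = Σδ_i = 0.4163 mm.

0.416 mm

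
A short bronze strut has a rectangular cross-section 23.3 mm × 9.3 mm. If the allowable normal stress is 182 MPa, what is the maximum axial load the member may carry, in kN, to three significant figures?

39.4 kN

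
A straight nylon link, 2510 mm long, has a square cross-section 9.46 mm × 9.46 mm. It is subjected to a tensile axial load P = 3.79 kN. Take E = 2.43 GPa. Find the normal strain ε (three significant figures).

0.0174

A = 89.49 mm².
σ = N/A = 42.35 MPa; ε = σ/E = 42.35/2430 = 1.743e-02.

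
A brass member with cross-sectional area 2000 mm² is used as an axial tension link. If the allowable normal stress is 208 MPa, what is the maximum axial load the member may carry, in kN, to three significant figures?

416 kN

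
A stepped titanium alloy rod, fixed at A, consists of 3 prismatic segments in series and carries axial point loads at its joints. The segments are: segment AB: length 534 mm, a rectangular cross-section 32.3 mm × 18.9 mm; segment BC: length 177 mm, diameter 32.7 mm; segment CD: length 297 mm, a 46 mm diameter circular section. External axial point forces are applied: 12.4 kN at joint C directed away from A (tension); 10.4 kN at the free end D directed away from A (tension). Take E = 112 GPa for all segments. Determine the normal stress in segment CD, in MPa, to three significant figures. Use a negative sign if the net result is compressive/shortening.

Internal axial forces (sectioning from the free end, tension +): N_CD = 10.4 kN, N_BC = 22.8 kN, N_AB = 22.8 kN.
A_CD = 1662 mm².
σ_CD = N_CD/A_CD = 10400/1662 = 6.258 MPa.

6.26 MPa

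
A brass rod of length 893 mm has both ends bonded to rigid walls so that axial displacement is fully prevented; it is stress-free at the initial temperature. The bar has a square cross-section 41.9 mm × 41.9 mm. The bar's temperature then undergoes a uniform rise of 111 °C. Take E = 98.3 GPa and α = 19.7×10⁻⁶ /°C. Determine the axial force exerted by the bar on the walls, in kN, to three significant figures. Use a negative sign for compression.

-377 kN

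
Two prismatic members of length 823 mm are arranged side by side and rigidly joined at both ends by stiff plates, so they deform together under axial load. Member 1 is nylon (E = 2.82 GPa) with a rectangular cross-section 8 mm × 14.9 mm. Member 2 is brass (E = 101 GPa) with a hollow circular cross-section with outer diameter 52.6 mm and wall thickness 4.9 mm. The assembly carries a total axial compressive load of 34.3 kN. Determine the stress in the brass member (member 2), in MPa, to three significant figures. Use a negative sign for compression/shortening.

-46.5 MPa

A_1 = 119.2 mm².
A_2 = 734.3 mm².
Equal strain + equilibrium ⇒ each member carries load in proportion to AE: A₁E₁ = 336100 N, A₂E₂ = 74160000 N, ΣAE = 74500000 N.
σ₂ = P·E₂/ΣAE = -34300·101000/74500000 = -46.5 MPa.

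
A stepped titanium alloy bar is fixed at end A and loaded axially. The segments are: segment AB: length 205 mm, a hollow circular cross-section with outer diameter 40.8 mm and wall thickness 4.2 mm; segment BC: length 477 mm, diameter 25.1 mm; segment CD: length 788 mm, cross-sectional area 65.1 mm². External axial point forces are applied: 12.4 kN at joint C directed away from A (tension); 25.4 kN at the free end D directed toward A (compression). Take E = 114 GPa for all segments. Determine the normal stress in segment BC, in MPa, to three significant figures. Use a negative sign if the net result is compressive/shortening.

Internal axial forces (sectioning from the free end, tension +): N_CD = -25.4 kN, N_BC = -13 kN, N_AB = -13 kN.
A_BC = 494.8 mm².
σ_BC = N_BC/A_BC = -13000/494.8 = -26.27 MPa.

-26.3 MPa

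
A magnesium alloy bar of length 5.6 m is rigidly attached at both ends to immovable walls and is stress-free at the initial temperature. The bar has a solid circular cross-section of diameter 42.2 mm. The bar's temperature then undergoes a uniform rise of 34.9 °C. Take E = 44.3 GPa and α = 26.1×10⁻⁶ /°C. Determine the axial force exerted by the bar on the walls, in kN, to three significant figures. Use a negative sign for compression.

Free thermal expansion αLΔT = 26.1e-6 · 5600 · 34.9 = 5.101 mm.
The walls impose strain ε = −(5.101)/5600 = -9.1089e-04; σ = Eε = 44300 · -9.1089e-04 = -40.35 MPa.
Wall reaction R = σ·A = -40.35·1399 = -56440 N = -56.44 kN.

-56.4 kN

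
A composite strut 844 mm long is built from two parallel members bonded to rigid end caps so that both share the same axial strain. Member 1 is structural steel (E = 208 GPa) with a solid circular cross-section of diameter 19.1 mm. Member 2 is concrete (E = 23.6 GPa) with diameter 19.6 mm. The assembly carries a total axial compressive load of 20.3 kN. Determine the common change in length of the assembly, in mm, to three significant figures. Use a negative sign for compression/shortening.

A_1 = 286.5 mm².
A_2 = 301.7 mm².
Equal strain + equilibrium ⇒ each member carries load in proportion to AE: A₁E₁ = 59600000 N, A₂E₂ = 7121000 N, ΣAE = 66720000 N.
δ = PL/ΣAE = -20300·844/66720000 = -0.2568 mm.

-0.257 mm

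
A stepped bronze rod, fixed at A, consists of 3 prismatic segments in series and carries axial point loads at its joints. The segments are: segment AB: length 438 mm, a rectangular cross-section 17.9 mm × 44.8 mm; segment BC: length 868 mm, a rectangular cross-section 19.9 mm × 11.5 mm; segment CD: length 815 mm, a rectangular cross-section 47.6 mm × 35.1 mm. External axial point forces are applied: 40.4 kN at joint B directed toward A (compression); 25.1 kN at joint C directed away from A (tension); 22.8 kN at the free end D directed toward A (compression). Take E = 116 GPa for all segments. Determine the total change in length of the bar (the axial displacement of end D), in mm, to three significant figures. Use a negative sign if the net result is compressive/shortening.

Internal axial forces (sectioning from the free end, tension +): N_CD = -22.8 kN, N_BC = 2.3 kN, N_AB = -38.1 kN.
A_AB = 801.9 mm².
A_BC = 228.8 mm².
A_CD = 1671 mm².
δ_AB = -38100·438/(801.9·116000) = -0.1794 mm
δ_BC = 2300·868/(228.8·116000) = 0.0752 mm
δ_CD = -22800·815/(1671·116000) = -0.09588 mm
δ = Σδ_i = -0.2001 mm.

-0.200 mm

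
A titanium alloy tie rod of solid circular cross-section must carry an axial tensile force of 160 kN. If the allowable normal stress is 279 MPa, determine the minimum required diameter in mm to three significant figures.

27.0 mm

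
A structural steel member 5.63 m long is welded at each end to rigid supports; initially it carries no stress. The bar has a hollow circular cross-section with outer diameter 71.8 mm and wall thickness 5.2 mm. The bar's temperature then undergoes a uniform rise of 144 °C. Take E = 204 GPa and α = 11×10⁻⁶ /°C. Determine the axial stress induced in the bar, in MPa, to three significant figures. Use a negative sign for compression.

-323 MPa

Free thermal expansion αLΔT = 11e-6 · 5630 · 144 = 8.918 mm.
The walls impose strain ε = −(8.918)/5630 = -1.5840e-03; σ = Eε = 204000 · -1.5840e-03 = -323.1 MPa.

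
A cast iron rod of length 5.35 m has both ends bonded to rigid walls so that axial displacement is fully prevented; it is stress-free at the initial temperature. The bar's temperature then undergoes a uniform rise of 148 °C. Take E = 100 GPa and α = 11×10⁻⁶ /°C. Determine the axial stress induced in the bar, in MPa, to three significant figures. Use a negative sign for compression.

-163 MPa

Free thermal expansion αLΔT = 11e-6 · 5350 · 148 = 8.71 mm.
The walls impose strain ε = −(8.71)/5350 = -1.6280e-03; σ = Eε = 100000 · -1.6280e-03 = -162.8 MPa.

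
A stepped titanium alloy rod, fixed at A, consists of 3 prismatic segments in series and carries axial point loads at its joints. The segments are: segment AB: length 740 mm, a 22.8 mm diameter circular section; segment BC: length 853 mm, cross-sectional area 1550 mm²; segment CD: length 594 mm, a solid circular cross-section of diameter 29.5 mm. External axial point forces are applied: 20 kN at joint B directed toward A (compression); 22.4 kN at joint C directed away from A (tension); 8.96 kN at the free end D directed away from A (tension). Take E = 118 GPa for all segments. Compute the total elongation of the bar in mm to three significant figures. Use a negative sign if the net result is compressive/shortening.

Internal axial forces (sectioning from the free end, tension +): N_CD = 8.96 kN, N_BC = 31.36 kN, N_AB = 11.36 kN.
A_AB = 408.3 mm².
A_CD = 683.5 mm².
δ_AB = 11360·740/(408.3·118000) = 0.1745 mm
δ_BC = 31360·853/(1550·118000) = 0.1463 mm
δ_CD = 8960·594/(683.5·118000) = 0.06599 mm
δ = Σδ_i = 0.3867 mm.

0.387 mm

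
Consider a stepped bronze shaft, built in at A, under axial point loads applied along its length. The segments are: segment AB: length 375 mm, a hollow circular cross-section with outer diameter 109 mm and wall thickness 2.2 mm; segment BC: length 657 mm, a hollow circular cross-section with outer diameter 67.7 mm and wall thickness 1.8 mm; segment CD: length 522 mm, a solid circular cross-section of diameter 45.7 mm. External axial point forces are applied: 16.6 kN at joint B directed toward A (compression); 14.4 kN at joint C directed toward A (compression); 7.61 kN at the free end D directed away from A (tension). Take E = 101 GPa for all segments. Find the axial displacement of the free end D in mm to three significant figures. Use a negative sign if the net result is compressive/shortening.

-0.212 mm

Internal axial forces (sectioning from the free end, tension +): N_CD = 7.61 kN, N_BC = -6.79 kN, N_AB = -23.39 kN.
A_AB = 738.1 mm².
A_BC = 372.7 mm².
A_CD = 1640 mm².
δ_AB = -23390·375/(738.1·101000) = -0.1177 mm
δ_BC = -6790·657/(372.7·101000) = -0.1185 mm
δ_CD = 7610·522/(1640·101000) = 0.02398 mm
δ = Σδ_i = -0.2122 mm.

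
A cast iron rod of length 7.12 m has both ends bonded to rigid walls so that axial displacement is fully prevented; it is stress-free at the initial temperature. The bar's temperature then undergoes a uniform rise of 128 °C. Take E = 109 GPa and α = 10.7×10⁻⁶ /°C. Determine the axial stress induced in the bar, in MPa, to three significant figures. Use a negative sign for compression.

Free thermal expansion αLΔT = 10.7e-6 · 7120 · 128 = 9.752 mm.
The walls impose strain ε = −(9.752)/7120 = -1.3696e-03; σ = Eε = 109000 · -1.3696e-03 = -149.3 MPa.

-149 MPa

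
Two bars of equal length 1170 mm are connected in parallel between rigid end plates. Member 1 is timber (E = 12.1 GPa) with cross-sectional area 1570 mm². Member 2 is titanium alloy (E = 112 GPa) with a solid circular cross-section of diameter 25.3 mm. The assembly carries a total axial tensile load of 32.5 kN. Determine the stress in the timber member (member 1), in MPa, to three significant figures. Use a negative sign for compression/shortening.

A_2 = 502.7 mm².
Equal strain + equilibrium ⇒ each member carries load in proportion to AE: A₁E₁ = 19000000 N, A₂E₂ = 56310000 N, ΣAE = 75300000 N.
σ₁ = P·E₁/ΣAE = 32500·12100/75300000 = 5.222 MPa.

5.22 MPa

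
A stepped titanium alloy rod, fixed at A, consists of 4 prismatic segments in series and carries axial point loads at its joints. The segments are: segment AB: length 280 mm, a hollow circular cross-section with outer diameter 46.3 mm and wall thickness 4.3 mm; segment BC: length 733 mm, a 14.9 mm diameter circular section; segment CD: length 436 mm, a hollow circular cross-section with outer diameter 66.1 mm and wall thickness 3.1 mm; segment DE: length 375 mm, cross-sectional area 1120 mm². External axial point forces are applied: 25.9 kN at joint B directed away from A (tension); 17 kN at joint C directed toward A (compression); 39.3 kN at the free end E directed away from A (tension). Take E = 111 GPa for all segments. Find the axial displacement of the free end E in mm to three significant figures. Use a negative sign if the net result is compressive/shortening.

1.43 mm

Internal axial forces (sectioning from the free end, tension +): N_DE = 39.3 kN, N_CD = 39.3 kN, N_BC = 22.3 kN, N_AB = 48.2 kN.
A_AB = 567.4 mm².
A_BC = 174.4 mm².
A_CD = 613.6 mm².
δ_AB = 48200·280/(567.4·111000) = 0.2143 mm
δ_BC = 22300·733/(174.4·111000) = 0.8445 mm
δ_CD = 39300·436/(613.6·111000) = 0.2516 mm
δ_DE = 39300·375/(1120·111000) = 0.1185 mm
δ = Σδ_i = 1.429 mm.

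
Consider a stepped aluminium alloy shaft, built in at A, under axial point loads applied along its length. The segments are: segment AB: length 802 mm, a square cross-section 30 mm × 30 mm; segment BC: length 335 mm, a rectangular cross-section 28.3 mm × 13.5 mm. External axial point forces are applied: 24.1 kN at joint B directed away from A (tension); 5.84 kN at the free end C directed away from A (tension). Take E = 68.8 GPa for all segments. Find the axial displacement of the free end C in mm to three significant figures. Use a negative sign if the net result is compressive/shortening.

Internal axial forces (sectioning from the free end, tension +): N_BC = 5.84 kN, N_AB = 29.94 kN.
A_AB = 900 mm².
A_BC = 382.1 mm².
δ_AB = 29940·802/(900·68800) = 0.3878 mm
δ_BC = 5840·335/(382.1·68800) = 0.07443 mm
δ = Σδ_i = 0.4622 mm.

0.462 mm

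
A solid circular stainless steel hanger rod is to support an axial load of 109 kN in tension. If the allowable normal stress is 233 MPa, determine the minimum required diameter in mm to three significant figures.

Required area A ≥ P/σ_allow = 109000/233 = 467.8 mm².
For a solid circular section, d ≥ √(4A/π) = 24.41 mm.

24.4 mm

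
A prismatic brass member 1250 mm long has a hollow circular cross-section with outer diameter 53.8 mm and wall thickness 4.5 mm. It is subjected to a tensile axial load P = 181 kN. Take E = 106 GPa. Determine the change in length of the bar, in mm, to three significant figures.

3.06 mm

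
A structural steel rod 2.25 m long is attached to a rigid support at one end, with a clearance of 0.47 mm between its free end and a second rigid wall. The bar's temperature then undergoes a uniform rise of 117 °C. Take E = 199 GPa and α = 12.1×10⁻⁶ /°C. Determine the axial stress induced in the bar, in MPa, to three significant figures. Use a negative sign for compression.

-240 MPa

Free thermal expansion αLΔT = 12.1e-6 · 2250 · 117 = 3.185 mm.
The walls engage after the gap closes; constrained expansion = 3.185 − 0.47 = 2.715 mm.
The walls impose strain ε = −(2.715)/2250 = -1.2068e-03; σ = Eε = 199000 · -1.2068e-03 = -240.2 MPa.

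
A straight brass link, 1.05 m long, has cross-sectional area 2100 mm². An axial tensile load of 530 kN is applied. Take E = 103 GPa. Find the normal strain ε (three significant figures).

0.00245

σ = N/A = 252.4 MPa; ε = σ/E = 252.4/103000 = 2.450e-03.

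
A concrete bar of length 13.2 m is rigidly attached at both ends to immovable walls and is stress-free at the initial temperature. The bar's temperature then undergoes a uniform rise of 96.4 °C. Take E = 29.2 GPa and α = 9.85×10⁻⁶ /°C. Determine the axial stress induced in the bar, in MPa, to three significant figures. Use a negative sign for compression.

-27.7 MPa

Free thermal expansion αLΔT = 9.85e-6 · 13200 · 96.4 = 12.53 mm.
The walls impose strain ε = −(12.53)/13200 = -9.4954e-04; σ = Eε = 29200 · -9.4954e-04 = -27.73 MPa.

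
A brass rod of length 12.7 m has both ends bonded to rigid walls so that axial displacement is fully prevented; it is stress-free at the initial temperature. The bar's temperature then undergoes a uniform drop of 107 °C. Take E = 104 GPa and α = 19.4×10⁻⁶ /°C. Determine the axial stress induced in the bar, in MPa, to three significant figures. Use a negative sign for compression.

Free thermal expansion αLΔT = 19.4e-6 · 12700 · -107 = -26.36 mm.
The walls impose strain ε = −(-26.36)/12700 = 2.0758e-03; σ = Eε = 104000 · 2.0758e-03 = 215.9 MPa.

216 MPa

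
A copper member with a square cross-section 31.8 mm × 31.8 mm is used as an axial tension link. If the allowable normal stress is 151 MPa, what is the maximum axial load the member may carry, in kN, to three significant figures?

A = 1011 mm².
P_max = σ_allow · A = 151 · 1011 = 152700 N = 152.7 kN.

153 kN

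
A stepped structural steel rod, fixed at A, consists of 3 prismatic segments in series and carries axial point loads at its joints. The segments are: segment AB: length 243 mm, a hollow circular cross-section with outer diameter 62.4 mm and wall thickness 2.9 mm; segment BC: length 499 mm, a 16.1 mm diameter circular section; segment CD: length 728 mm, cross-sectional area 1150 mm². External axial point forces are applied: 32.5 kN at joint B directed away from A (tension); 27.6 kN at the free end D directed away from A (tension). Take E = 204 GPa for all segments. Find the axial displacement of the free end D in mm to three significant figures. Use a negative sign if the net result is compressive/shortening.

0.549 mm

Internal axial forces (sectioning from the free end, tension +): N_CD = 27.6 kN, N_BC = 27.6 kN, N_AB = 60.1 kN.
A_AB = 542.1 mm².
A_BC = 203.6 mm².
δ_AB = 60100·243/(542.1·204000) = 0.1321 mm
δ_BC = 27600·499/(203.6·204000) = 0.3316 mm
δ_CD = 27600·728/(1150·204000) = 0.08565 mm
δ = Σδ_i = 0.5493 mm.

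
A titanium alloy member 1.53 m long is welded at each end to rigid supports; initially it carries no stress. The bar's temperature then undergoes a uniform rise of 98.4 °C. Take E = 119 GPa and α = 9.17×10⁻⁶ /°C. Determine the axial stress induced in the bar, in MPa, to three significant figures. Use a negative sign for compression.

-107 MPa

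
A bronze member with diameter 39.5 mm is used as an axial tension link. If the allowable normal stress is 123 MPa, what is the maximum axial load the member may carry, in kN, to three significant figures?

151 kN

A = 1225 mm².
P_max = σ_allow · A = 123 · 1225 = 150700 N = 150.7 kN.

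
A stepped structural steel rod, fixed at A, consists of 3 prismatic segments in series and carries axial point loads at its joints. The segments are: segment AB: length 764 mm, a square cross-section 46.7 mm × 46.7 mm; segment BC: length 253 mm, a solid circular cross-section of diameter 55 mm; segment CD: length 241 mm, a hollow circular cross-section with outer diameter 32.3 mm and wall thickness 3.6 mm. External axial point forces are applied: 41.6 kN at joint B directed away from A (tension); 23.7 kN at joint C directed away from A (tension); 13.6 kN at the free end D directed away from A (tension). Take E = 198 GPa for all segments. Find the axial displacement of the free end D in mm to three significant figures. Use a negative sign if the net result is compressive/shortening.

0.211 mm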